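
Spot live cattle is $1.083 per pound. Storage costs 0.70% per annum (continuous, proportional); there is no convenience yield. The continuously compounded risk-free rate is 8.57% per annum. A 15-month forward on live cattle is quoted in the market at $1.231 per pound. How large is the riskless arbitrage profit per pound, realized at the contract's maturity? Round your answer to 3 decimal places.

Fair forward: F* = S·e^(carry·T), with carry = (r + u) = 0.0857 + 0.0070 = 0.0927
F* = 1.083 · e^(0.0927 × 15/12) = 1.083 · e^0.115875 = 1.083 × 1.122856 = $1.2161
Market $1.231 > fair $1.2161: forward overpriced → cash-and-carry (buy spot, short the forward).
At maturity, profit = |F_mkt − F*| = |1.231 − 1.2161| = $0.015 per pound

$0.015 per pound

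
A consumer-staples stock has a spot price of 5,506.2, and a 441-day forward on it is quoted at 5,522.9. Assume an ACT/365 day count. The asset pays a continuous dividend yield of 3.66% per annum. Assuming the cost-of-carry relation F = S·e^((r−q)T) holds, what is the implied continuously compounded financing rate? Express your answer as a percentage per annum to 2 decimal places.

3.91%

From F = S·e^((r−q)T): (r − q) = ln(F/S)/T
ln(5522.9/5506.2) = ln(1.003033) = 0.003028
(r − q) = 0.003028 / (441/365) = 0.002506
r = ln(F/S)/T + q = 0.002506 + 0.0366 = 0.039106
r = 3.91%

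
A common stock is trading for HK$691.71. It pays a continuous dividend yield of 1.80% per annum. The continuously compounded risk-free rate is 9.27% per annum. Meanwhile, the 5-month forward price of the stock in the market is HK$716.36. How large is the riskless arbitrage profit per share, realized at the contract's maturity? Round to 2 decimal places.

HK$2.78 per share

Fair forward: F* = S·e^(carry·T), with carry = (r − q) = 0.0927 − 0.0180 = 0.0747
F* = 691.71 · e^(0.0747 × 5/12) = 691.71 · e^0.031125 = 691.71 × 1.031614 = HK$713.5777
Market HK$716.36 > fair HK$713.5777: forward overpriced → cash-and-carry (buy spot, short the forward).
At maturity, profit = |F_mkt − F*| = |716.36 − 713.5777| = HK$2.78 per share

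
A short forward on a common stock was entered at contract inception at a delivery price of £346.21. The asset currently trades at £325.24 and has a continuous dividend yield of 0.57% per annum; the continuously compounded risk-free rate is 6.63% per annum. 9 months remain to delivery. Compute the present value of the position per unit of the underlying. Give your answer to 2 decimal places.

Current fair forward for the remaining 9 months: F = S·e^((r − q)·T), (r − q) = 0.0663 − 0.0057 = 0.0606
F = 325.24 · e^(0.0606 × 9/12) = 325.24 × 1.046499 = 340.3633
Value of long forward = (F − K)·e^(−rT) = (340.3633 − 346.21) · e^(−0.0663·9/12)
= -5.8467 × 0.951491 = -5.56
Short position value = −(long value) = £5.56

£5.56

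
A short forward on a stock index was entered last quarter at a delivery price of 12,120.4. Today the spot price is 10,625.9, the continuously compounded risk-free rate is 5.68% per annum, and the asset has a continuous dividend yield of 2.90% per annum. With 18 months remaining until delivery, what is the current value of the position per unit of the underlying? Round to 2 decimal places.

Current fair forward for the remaining 18 months: F = S·e^((r − q)·T), (r − q) = 0.0568 − 0.0290 = 0.0278
F = 10625.9 · e^(0.0278 × 18/12) = 10625.9 × 1.04258166 = 11078.3685
Value of long forward = (F − K)·e^(−rT) = (11078.3685 − 12120.4) · e^(−0.0568·18/12)
= -1042.0315 × 0.91832860 = -956.93
Short position value = −(long value) = 956.93

956.93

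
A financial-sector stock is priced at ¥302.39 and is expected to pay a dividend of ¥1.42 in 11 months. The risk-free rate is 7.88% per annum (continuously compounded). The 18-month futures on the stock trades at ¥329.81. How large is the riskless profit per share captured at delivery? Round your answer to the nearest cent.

¥9.03 per share

PV(dividends) I = 1.42·e^(−0.0788·11/12) = 1.3210
Fair futures F* = (S − I)·e^(rT) = (302.39 − 1.3210)·e^0.118200 = 301.0690 × 1.125469 = 338.8438
Market ¥329.81 < fair 338.8438: forward underpriced → reverse cash-and-carry (short the stock, invest proceeds at r, pay the dividends, go long the forward).
Profit at T = |F_mkt − F*| = |329.81 − 338.8438| = ¥9.03 per share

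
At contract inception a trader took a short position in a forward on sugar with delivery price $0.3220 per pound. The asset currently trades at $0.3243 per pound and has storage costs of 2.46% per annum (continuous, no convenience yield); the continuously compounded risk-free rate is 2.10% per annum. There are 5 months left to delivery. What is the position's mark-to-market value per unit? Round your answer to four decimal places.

Current fair forward for the remaining 5 months: F = S·e^((r + u)·T), (r + u) = 0.0210 + 0.0246 = 0.0456
F = 0.3243 · e^(0.0456 × 5/12) = 0.3243 × 1.019182 = 0.3305
Value of long forward = (F − K)·e^(−rT) = (0.3305 − 0.3220) · e^(−0.0210·5/12)
= 0.0085 × 0.991288 = 0.0084
Short position value = −(long value) = -$0.0084

-$0.0084 per pound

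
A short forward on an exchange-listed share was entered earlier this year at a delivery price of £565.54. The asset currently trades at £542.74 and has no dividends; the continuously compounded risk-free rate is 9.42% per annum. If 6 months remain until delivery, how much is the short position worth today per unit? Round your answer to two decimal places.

-£3.22

Current fair forward for the remaining 6 months: F = S·e^(r·T), r = 0.0942
F = 542.74 · e^(0.0942 × 6/12) = 542.74 × 1.048227 = 568.9147
Value of long forward = (F − K)·e^(−rT) = (568.9147 − 565.54) · e^(−0.0942·6/12)
= 3.3747 × 0.953992 = 3.22
Short position value = −(long value) = -£3.22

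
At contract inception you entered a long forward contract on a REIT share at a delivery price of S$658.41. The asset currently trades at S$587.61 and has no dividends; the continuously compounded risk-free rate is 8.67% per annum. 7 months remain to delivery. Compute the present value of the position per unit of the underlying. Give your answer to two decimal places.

Current fair forward for the remaining 7 months: F = S·e^(r·T), r = 0.0867
F = 587.61 · e^(0.0867 × 7/12) = 587.61 × 1.051876 = 618.0929
Value of long forward = (F − K)·e^(−rT) = (618.0929 − 658.41) · e^(−0.0867·7/12)
= -40.3171 × 0.950683 = -38.33

-S$38.33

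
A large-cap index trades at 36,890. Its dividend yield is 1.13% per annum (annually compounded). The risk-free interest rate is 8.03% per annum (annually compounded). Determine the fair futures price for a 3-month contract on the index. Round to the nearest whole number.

37,504

F = S · (1+r)^T / (1+q)^T
= 36890 × 1.019497 / 1.002813 = 36890 × 1.016637
F = 37,504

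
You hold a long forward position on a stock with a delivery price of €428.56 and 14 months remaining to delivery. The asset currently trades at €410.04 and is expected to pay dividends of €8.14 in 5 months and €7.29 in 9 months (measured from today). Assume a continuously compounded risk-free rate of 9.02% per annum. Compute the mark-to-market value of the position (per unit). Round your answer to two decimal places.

PV(remaining dividends) I = 8.14·e^(−0.0902·5/12) + 7.29·e^(−0.0902·9/12) = 14.6529
Current forward F = (S − I)·e^(rT) = (410.04 − 14.6529)·e^(0.0902·14/12) = 395.3871 × 1.110970 = 439.2632
Value (long) = (F − K)·e^(−rT) = (439.2632 − 428.56) × 0.900114 = 9.6341
Value = €9.63

€9.63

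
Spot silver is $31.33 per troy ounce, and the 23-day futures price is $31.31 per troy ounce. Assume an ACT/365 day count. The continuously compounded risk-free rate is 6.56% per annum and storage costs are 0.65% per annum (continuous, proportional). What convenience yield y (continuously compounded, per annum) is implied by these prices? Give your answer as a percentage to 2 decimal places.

8.22%

F = S·e^((r+u−y)T) ⇒ (r+u−y) = ln(F/S)/T
ln(31.31/31.33) = -0.000639; /T ⇒ -0.010141
y = r + u − ln(F/S)/T = 0.0656 + 0.0065 + 0.010141 = 0.082241
y = 8.22%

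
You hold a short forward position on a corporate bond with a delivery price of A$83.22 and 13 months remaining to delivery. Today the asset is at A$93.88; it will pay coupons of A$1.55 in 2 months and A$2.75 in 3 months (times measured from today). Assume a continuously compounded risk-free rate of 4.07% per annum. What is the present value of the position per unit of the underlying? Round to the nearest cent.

PV(remaining coupons) I = 1.55·e^(−0.0407·2/12) + 2.75·e^(−0.0407·3/12) = 4.2617
Current forward F = (S − I)·e^(rT) = (93.88 − 4.2617)·e^(0.0407·13/12) = 89.6183 × 1.045078 = 93.6581
Value (long) = (F − K)·e^(−rT) = (93.6581 − 83.22) × 0.956866 = 9.9879
Short position value = −(long value) = -A$9.99

-A$9.99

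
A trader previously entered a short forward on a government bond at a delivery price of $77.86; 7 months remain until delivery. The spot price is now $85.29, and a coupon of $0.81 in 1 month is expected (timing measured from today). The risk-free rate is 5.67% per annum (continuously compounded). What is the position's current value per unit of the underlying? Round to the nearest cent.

-$9.16

PV(remaining coupons) I = 0.81·e^(−0.0567·1/12) = 0.8062
Current forward F = (S − I)·e^(rT) = (85.29 − 0.8062)·e^(0.0567·7/12) = 84.4838 × 1.033628 = 87.3248
Value (long) = (F − K)·e^(−rT) = (87.3248 − 77.86) × 0.967466 = 9.1569
Short position value = −(long value) = -$9.16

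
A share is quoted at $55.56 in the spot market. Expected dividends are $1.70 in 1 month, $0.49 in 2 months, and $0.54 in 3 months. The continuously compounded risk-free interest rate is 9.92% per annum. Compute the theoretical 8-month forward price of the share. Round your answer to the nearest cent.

PV(dividends) I = 1.70·e^(−0.0992·1/12) + 0.49·e^(−0.0992·2/12) + 0.54·e^(−0.0992·3/12)
I = 1.6860 + 0.4820 + 0.5268 = 2.6948
F = (S − I)·e^(rT) = (55.56 − 2.6948) · e^(0.0992·8/12)
= 52.8652 · e^0.066133 = 52.8652 × 1.068369 = $56.48

$56.48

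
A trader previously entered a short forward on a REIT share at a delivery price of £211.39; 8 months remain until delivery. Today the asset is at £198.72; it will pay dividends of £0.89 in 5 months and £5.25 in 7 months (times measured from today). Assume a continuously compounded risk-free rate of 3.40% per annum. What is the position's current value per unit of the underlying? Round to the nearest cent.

£13.96

PV(remaining dividends) I = 0.89·e^(−0.0340·5/12) + 5.25·e^(−0.0340·7/12) = 6.0244
Current forward F = (S − I)·e^(rT) = (198.72 − 6.0244)·e^(0.0340·8/12) = 192.6956 × 1.022926 = 197.1133
Value (long) = (F − K)·e^(−rT) = (197.1133 − 211.39) × 0.977588 = -13.9567
Short position value = −(long value) = £13.96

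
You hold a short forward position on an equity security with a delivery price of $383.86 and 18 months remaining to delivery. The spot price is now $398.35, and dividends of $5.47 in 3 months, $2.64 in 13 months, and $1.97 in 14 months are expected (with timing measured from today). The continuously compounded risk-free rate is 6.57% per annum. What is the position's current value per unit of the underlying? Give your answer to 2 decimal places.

-$40.85

PV(remaining dividends) I = 5.47·e^(−0.0657·3/12) + 2.64·e^(−0.0657·13/12) + 1.97·e^(−0.0657·14/12) = 9.6642
Current forward F = (S − I)·e^(rT) = (398.35 − 9.6642)·e^(0.0657·18/12) = 388.6858 × 1.103570 = 428.9420
Value (long) = (F − K)·e^(−rT) = (428.9420 − 383.86) × 0.906150 = 40.8511
Short position value = −(long value) = -$40.85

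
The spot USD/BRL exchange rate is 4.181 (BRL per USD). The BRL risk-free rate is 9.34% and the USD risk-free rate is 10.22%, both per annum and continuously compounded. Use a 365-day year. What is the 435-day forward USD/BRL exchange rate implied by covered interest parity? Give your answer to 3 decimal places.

4.137

F = S·e^((r_BRL − r_USD)T) = 4.181 · e^((0.0934 − 0.1022) × 435/365)
= 4.181 · e^-0.010488 = 4.181 × 0.989567
F = 4.137 BRL per USD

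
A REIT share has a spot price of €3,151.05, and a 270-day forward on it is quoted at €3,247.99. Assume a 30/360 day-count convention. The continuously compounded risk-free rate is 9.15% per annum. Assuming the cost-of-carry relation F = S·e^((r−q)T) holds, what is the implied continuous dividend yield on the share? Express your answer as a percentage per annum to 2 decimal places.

5.11%

From F = S·e^((r−q)T): (r − q) = ln(F/S)/T
ln(3247.99/3151.05) = ln(1.030764) = 0.030300
(r − q) = 0.030300 / (270/360) = 0.040400
q = r − ln(F/S)/T = 0.0915 − 0.040400 = 0.051100
q = 5.11%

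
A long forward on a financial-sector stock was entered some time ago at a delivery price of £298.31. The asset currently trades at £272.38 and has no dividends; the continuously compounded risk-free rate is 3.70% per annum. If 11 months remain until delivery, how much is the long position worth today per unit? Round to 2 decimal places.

Current fair forward for the remaining 11 months: F = S·e^(r·T), r = 0.0370
F = 272.38 · e^(0.0370 × 11/12) = 272.38 × 1.034498 = 281.7766
Value of long forward = (F − K)·e^(−rT) = (281.7766 − 298.31) · e^(−0.0370·11/12)
= -16.5334 × 0.966652 = -15.98

-£15.98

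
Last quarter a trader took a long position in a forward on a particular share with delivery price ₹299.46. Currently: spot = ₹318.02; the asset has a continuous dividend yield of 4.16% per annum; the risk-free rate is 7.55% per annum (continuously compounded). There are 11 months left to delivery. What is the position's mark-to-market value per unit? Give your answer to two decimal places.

Current fair forward for the remaining 11 months: F = S·e^((r − q)·T), (r − q) = 0.0755 − 0.0416 = 0.0339
F = 318.02 · e^(0.0339 × 11/12) = 318.02 × 1.031563 = 328.0577
Value of long forward = (F − K)·e^(−rT) = (328.0577 − 299.46) · e^(−0.0755·11/12)
= 28.5977 × 0.933132 = 26.69

₹26.69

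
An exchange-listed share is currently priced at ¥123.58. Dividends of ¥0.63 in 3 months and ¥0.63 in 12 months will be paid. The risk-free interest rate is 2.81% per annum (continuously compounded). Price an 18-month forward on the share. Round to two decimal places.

PV(dividends) I = 0.63·e^(−0.0281·3/12) + 0.63·e^(−0.0281·12/12)
I = 0.6256 + 0.6125 = 1.2381
F = (S − I)·e^(rT) = (123.58 − 1.2381) · e^(0.0281·18/12)
= 122.3419 · e^0.042150 = 122.3419 × 1.043051 = ¥127.61

¥127.61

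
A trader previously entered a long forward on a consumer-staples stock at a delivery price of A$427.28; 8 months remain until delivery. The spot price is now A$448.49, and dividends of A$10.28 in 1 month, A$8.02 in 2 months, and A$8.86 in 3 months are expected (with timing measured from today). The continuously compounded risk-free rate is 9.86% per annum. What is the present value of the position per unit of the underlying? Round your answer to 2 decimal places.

PV(remaining dividends) I = 10.28·e^(−0.0986·1/12) + 8.02·e^(−0.0986·2/12) + 8.86·e^(−0.0986·3/12) = 26.7294
Current forward F = (S − I)·e^(rT) = (448.49 − 26.7294)·e^(0.0986·8/12) = 421.7606 × 1.067942 = 450.4159
Value (long) = (F − K)·e^(−rT) = (450.4159 − 427.28) × 0.936381 = 21.6640
Value = A$21.66

A$21.66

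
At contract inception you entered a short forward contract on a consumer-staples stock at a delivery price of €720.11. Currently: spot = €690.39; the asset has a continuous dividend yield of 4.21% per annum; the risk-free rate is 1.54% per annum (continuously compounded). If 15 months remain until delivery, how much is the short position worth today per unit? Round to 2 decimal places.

€51.38

Current fair forward for the remaining 15 months: F = S·e^((r − q)·T), (r − q) = 0.0154 − 0.0421 = -0.0267
F = 690.39 · e^(-0.0267 × 15/12) = 690.39 × 0.967176 = 667.7286
Value of long forward = (F − K)·e^(−rT) = (667.7286 − 720.11) · e^(−0.0154·15/12)
= -52.3814 × 0.980934 = -51.38
Short position value = −(long value) = €51.38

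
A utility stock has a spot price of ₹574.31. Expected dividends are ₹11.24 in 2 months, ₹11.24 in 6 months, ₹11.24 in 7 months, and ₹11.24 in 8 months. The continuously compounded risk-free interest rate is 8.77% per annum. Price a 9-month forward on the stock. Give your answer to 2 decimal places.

₹567.31

PV(dividends) I = 11.24·e^(−0.0877·2/12) + 11.24·e^(−0.0877·6/12) + 11.24·e^(−0.0877·7/12) + 11.24·e^(−0.0877·8/12)
I = 11.0769 + 10.7578 + 10.6794 + 10.6017 = 43.1158
F = (S − I)·e^(rT) = (574.31 − 43.1158) · e^(0.0877·9/12)
= 531.1942 · e^0.065775 = 531.1942 × 1.067986 = ₹567.31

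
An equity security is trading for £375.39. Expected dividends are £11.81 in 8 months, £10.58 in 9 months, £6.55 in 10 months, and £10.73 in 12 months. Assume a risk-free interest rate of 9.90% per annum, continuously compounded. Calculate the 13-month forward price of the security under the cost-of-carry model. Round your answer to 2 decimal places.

PV(dividends) I = 11.81·e^(−0.0990·8/12) + 10.58·e^(−0.0990·9/12) + 6.55·e^(−0.0990·10/12) + 10.73·e^(−0.0990·12/12)
I = 11.0557 + 9.8229 + 6.0313 + 9.7186 = 36.6285
F = (S − I)·e^(rT) = (375.39 − 36.6285) · e^(0.0990·13/12)
= 338.7615 · e^0.107250 = 338.7615 × 1.113213 = £377.11

£377.11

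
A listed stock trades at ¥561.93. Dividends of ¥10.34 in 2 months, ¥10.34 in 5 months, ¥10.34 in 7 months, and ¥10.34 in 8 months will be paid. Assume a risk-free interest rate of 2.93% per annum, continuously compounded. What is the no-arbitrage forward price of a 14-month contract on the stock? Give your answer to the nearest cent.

PV(dividends) I = 10.34·e^(−0.0293·2/12) + 10.34·e^(−0.0293·5/12) + 10.34·e^(−0.0293·7/12) + 10.34·e^(−0.0293·8/12)
I = 10.2896 + 10.2145 + 10.1648 + 10.1400 = 40.8089
F = (S − I)·e^(rT) = (561.93 − 40.8089) · e^(0.0293·14/12)
= 521.1211 · e^0.034183 = 521.1211 × 1.034774 = ¥539.24

¥539.24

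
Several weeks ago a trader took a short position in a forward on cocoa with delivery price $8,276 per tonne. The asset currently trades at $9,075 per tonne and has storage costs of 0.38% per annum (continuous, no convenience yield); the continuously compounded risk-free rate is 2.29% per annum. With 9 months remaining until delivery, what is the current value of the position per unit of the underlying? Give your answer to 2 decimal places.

-$965.83 per tonne

Current fair forward for the remaining 9 months: F = S·e^((r + u)·T), (r + u) = 0.0229 + 0.0038 = 0.0267
F = 9075 · e^(0.0267 × 9/12) = 9075 × 1.02022685 = 9258.5587
Value of long forward = (F − K)·e^(−rT) = (9258.5587 − 8276) · e^(−0.0229·9/12)
= 982.5587 × 0.98297165 = 965.83
Short position value = −(long value) = -$965.83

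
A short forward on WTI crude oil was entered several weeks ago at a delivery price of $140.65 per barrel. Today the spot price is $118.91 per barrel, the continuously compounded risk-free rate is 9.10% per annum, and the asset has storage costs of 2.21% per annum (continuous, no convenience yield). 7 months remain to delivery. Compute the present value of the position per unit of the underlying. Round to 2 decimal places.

$12.93 per barrel

Current fair forward for the remaining 7 months: F = S·e^((r + u)·T), (r + u) = 0.0910 + 0.0221 = 0.1131
F = 118.91 · e^(0.1131 × 7/12) = 118.91 × 1.068200 = 127.0197
Value of long forward = (F − K)·e^(−rT) = (127.0197 − 140.65) · e^(−0.0910·7/12)
= -13.6303 × 0.948301 = -12.93
Short position value = −(long value) = $12.93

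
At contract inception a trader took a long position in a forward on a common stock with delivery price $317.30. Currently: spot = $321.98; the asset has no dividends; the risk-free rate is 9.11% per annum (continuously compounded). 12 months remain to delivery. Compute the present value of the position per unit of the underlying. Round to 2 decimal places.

Current fair forward for the remaining 12 months: F = S·e^(r·T), r = 0.0911
F = 321.98 · e^(0.0911 × 12/12) = 321.98 × 1.095379 = 352.6901
Value of long forward = (F − K)·e^(−rT) = (352.6901 − 317.30) · e^(−0.0911·12/12)
= 35.3901 × 0.912926 = 32.31

$32.31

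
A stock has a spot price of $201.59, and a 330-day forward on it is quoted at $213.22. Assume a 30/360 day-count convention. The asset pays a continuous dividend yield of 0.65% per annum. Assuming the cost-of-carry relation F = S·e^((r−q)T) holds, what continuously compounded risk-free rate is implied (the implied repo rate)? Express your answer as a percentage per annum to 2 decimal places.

6.77%

From F = S·e^((r−q)T): (r − q) = ln(F/S)/T
ln(213.22/201.59) = ln(1.057691) = 0.056088
(r − q) = 0.056088 / (330/360) = 0.061187
r = ln(F/S)/T + q = 0.061187 + 0.0065 = 0.067687
r = 6.77%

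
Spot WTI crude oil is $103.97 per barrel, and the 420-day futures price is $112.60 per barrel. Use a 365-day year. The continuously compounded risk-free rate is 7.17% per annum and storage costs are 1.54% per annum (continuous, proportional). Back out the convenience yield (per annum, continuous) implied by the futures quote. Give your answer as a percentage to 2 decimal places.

F = S·e^((r+u−y)T) ⇒ (r+u−y) = ln(F/S)/T
ln(112.60/103.97) = 0.079739; /T ⇒ 0.069297
y = r + u − ln(F/S)/T = 0.0717 + 0.0154 − 0.069297 = 0.017803
y = 1.78%

1.78%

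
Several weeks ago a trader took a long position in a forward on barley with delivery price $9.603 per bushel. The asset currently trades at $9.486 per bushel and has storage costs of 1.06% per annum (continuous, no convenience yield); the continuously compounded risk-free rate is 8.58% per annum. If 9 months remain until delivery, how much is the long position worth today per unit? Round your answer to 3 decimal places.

Current fair forward for the remaining 9 months: F = S·e^((r + u)·T), (r + u) = 0.0858 + 0.0106 = 0.0964
F = 9.486 · e^(0.0964 × 9/12) = 9.486 × 1.074978 = 10.1972
Value of long forward = (F − K)·e^(−rT) = (10.1972 − 9.603) · e^(−0.0858·9/12)
= 0.5942 × 0.937677 = 0.557

$0.557 per bushel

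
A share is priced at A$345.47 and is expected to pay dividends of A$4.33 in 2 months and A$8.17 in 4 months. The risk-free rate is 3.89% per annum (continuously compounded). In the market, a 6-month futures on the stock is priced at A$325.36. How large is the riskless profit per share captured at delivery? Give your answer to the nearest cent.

A$14.29 per share

PV(dividends) I = 4.33·e^(−0.0389·2/12) + 8.17·e^(−0.0389·4/12) = 12.3668
Fair futures F* = (S − I)·e^(rT) = (345.47 − 12.3668)·e^0.019450 = 333.1032 × 1.019640 = 339.6453
Market A$325.36 < fair 339.6453: forward underpriced → reverse cash-and-carry (short the stock, invest proceeds at r, pay the dividends, go long the forward).
Profit at T = |F_mkt − F*| = |325.36 − 339.6453| = A$14.29 per share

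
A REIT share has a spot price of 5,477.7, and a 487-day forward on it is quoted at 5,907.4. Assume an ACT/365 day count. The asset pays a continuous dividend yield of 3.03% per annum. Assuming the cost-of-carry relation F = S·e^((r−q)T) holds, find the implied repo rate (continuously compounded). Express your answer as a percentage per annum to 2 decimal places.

8.69%

From F = S·e^((r−q)T): (r − q) = ln(F/S)/T
ln(5907.4/5477.7) = ln(1.078445) = 0.075520
(r − q) = 0.075520 / (487/365) = 0.056601
r = ln(F/S)/T + q = 0.056601 + 0.0303 = 0.086901
r = 8.69%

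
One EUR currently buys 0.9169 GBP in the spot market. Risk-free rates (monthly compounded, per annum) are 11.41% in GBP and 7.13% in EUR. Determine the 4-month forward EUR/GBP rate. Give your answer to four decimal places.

0.9300

By covered interest parity, F = S · (1+r_GBP/12)^(12T) / (1+r_EUR/12)^(12T)
= 0.9169 × 1.038579 / 1.023979 = 0.9169 × 1.014258
F = 0.9300 GBP per EUR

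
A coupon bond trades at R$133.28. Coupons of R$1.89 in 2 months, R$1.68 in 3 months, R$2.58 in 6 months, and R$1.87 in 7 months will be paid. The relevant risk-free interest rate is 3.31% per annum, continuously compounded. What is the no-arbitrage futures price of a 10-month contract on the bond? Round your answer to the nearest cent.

R$128.87

PV(coupons) I = 1.89·e^(−0.0331·2/12) + 1.68·e^(−0.0331·3/12) + 2.58·e^(−0.0331·6/12) + 1.87·e^(−0.0331·7/12)
I = 1.8796 + 1.6662 + 2.5377 + 1.8342 = 7.9177
F = (S − I)·e^(rT) = (133.28 − 7.9177) · e^(0.0331·10/12)
= 125.3623 · e^0.027583 = 125.3623 × 1.027967 = R$128.87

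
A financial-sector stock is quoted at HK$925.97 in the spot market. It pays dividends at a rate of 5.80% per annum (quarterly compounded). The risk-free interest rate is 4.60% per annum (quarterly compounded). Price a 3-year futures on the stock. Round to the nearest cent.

HK$893.64

F = S · (1+r/4)^(4T) / (1+q/4)^(4T)
= 925.97 × 1.147072 / 1.188570 = 925.97 × 0.965086
F = HK$893.64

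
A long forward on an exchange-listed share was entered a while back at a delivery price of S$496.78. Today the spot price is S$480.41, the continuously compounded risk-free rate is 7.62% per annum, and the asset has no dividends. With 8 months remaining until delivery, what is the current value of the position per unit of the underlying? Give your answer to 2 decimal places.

Current fair forward for the remaining 8 months: F = S·e^(r·T), r = 0.0762
F = 480.41 · e^(0.0762 × 8/12) = 480.41 × 1.052112 = 505.4451
Value of long forward = (F − K)·e^(−rT) = (505.4451 − 496.78) · e^(−0.0762·8/12)
= 8.6651 × 0.950469 = 8.24

S$8.24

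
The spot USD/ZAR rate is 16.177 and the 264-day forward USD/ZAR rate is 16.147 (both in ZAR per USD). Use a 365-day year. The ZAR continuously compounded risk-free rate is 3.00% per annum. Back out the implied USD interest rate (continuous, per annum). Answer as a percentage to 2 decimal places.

3.26%

F = S·e^((r_ZAR − r_USD)T) ⇒ r_USD = r_ZAR − ln(F/S)/T
ln(16.147/16.177) = -0.001856; /(264/365) = -0.002566
r_USD = 0.0300 + 0.002566 = 0.032566
r_USD = 3.26%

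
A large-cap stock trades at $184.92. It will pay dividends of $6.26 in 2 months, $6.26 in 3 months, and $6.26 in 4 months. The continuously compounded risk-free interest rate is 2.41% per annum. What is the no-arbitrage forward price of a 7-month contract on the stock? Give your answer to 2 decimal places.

PV(dividends) I = 6.26·e^(−0.0241·2/12) + 6.26·e^(−0.0241·3/12) + 6.26·e^(−0.0241·4/12)
I = 6.2349 + 6.2224 + 6.2099 = 18.6672
F = (S − I)·e^(rT) = (184.92 − 18.6672) · e^(0.0241·7/12)
= 166.2528 · e^0.014058 = 166.2528 × 1.014157 = $168.61

$168.61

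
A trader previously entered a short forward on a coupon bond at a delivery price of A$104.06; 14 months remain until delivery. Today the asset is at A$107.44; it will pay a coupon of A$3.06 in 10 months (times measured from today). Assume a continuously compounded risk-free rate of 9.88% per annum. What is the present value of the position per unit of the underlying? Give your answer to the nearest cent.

-A$11.89

PV(remaining coupons) I = 3.06·e^(−0.0988·10/12) = 2.8182
Current forward F = (S − I)·e^(rT) = (107.44 − 2.8182)·e^(0.0988·14/12) = 104.6218 × 1.122173 = 117.4038
Value (long) = (F − K)·e^(−rT) = (117.4038 − 104.06) × 0.891128 = 11.8910
Short position value = −(long value) = -A$11.89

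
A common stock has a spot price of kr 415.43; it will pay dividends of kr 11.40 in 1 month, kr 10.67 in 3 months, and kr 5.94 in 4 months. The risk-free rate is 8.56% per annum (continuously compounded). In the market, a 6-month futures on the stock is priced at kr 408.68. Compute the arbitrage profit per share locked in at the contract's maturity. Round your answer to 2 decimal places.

PV(dividends) I = 11.40·e^(−0.0856·1/12) + 10.67·e^(−0.0856·3/12) + 5.94·e^(−0.0856·4/12) = 27.5360
Fair futures F* = (S − I)·e^(rT) = (415.43 − 27.5360)·e^0.042800 = 387.8940 × 1.043729 = 404.8562
Market kr 408.68 > fair 404.8562: forward overpriced → cash-and-carry (borrow at r, buy the stock and collect the dividends, short the forward).
Profit at T = |F_mkt − F*| = |408.68 − 404.8562| = kr 3.82 per share

kr 3.82 per share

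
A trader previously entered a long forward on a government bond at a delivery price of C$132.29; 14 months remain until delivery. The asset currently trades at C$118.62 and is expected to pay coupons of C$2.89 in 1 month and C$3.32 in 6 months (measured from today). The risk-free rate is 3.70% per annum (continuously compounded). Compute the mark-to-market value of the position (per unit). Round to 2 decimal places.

-C$14.22

PV(remaining coupons) I = 2.89·e^(−0.0370·1/12) + 3.32·e^(−0.0370·6/12) = 6.1402
Current forward F = (S − I)·e^(rT) = (118.62 − 6.1402)·e^(0.0370·14/12) = 112.4798 × 1.044112 = 117.4415
Value (long) = (F − K)·e^(−rT) = (117.4415 − 132.29) × 0.957752 = -14.2212
Value = -C$14.22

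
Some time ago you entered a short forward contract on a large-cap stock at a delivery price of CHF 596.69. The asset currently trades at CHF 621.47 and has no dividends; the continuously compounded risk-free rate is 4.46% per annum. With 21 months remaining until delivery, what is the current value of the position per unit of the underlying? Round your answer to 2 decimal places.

Current fair forward for the remaining 21 months: F = S·e^(r·T), r = 0.0446
F = 621.47 · e^(0.0446 × 21/12) = 621.47 × 1.081177 = 671.9191
Value of long forward = (F − K)·e^(−rT) = (671.9191 − 596.69) · e^(−0.0446·21/12)
= 75.2291 × 0.924918 = 69.58
Short position value = −(long value) = -CHF 69.58

-CHF 69.58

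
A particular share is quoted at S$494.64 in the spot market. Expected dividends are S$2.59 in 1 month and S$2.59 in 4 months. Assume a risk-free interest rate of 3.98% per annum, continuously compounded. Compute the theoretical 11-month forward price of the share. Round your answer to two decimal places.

S$507.69

PV(dividends) I = 2.59·e^(−0.0398·1/12) + 2.59·e^(−0.0398·4/12)
I = 2.5814 + 2.5559 = 5.1373
F = (S − I)·e^(rT) = (494.64 − 5.1373) · e^(0.0398·11/12)
= 489.5027 · e^0.036483 = 489.5027 × 1.037157 = S$507.69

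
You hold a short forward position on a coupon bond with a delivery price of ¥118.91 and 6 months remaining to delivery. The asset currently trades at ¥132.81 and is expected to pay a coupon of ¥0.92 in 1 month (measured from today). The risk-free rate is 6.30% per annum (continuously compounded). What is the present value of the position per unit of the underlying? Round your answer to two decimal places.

-¥16.67

PV(remaining coupons) I = 0.92·e^(−0.0630·1/12) = 0.9152
Current forward F = (S − I)·e^(rT) = (132.81 − 0.9152)·e^(0.0630·6/12) = 131.8948 × 1.032001 = 136.1156
Value (long) = (F − K)·e^(−rT) = (136.1156 − 118.91) × 0.968991 = 16.6721
Short position value = −(long value) = -¥16.67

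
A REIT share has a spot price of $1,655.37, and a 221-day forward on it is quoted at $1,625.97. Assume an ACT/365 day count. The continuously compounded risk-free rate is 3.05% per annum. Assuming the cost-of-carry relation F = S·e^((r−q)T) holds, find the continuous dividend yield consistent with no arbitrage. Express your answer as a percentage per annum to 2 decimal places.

From F = S·e^((r−q)T): (r − q) = ln(F/S)/T
ln(1625.97/1655.37) = ln(0.982240) = -0.017920
(r − q) = -0.017920 / (221/365) = -0.029596
q = r − ln(F/S)/T = 0.0305 + 0.029596 = 0.060096
q = 6.01%

6.01%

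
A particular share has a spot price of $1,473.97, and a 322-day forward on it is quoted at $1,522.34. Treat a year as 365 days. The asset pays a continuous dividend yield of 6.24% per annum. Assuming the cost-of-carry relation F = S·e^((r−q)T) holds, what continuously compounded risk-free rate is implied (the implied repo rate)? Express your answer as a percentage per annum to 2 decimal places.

From F = S·e^((r−q)T): (r − q) = ln(F/S)/T
ln(1522.34/1473.97) = ln(1.032816) = 0.032289
(r − q) = 0.032289 / (322/365) = 0.036601
r = ln(F/S)/T + q = 0.036601 + 0.0624 = 0.099001
r = 9.90%

9.90%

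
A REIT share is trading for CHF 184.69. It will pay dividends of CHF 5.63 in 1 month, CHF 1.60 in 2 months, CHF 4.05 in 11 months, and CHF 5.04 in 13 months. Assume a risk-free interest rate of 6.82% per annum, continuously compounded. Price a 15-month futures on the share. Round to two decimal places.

CHF 184.07

PV(dividends) I = 5.63·e^(−0.0682·1/12) + 1.60·e^(−0.0682·2/12) + 4.05·e^(−0.0682·11/12) + 5.04·e^(−0.0682·13/12)
I = 5.5981 + 1.5819 + 3.8046 + 4.6811 = 15.6657
F = (S − I)·e^(rT) = (184.69 − 15.6657) · e^(0.0682·15/12)
= 169.0243 · e^0.085250 = 169.0243 × 1.088989 = CHF 184.07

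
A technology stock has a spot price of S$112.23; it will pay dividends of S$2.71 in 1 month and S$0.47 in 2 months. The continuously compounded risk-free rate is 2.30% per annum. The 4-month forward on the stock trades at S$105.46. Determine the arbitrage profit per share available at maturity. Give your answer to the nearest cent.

S$4.44 per share

PV(dividends) I = 2.71·e^(−0.0230·1/12) + 0.47·e^(−0.0230·2/12) = 3.1730
Fair forward F* = (S − I)·e^(rT) = (112.23 − 3.1730)·e^0.007667 = 109.0570 × 1.007696 = 109.8963
Market S$105.46 < fair 109.8963: forward underpriced → reverse cash-and-carry (short the stock, invest proceeds at r, pay the dividends, go long the forward).
Profit at T = |F_mkt − F*| = |105.46 − 109.8963| = S$4.44 per share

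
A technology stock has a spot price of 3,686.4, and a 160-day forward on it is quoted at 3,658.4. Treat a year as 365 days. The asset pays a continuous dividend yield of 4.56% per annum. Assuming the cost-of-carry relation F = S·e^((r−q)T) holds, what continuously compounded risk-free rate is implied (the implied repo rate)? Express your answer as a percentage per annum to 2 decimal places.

2.82%

From F = S·e^((r−q)T): (r − q) = ln(F/S)/T
ln(3658.4/3686.4) = ln(0.992405) = -0.007624
(r − q) = -0.007624 / (160/365) = -0.017392
r = ln(F/S)/T + q = -0.017392 + 0.0456 = 0.028208
r = 2.82%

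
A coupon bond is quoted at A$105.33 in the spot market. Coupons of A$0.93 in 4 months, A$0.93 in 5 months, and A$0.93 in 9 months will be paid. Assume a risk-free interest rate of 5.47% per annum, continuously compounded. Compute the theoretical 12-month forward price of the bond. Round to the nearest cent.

A$108.38

PV(coupons) I = 0.93·e^(−0.0547·4/12) + 0.93·e^(−0.0547·5/12) + 0.93·e^(−0.0547·9/12)
I = 0.9132 + 0.9090 + 0.8926 = 2.7148
F = (S − I)·e^(rT) = (105.33 − 2.7148) · e^(0.0547·12/12)
= 102.6152 · e^0.054700 = 102.6152 × 1.056224 = A$108.38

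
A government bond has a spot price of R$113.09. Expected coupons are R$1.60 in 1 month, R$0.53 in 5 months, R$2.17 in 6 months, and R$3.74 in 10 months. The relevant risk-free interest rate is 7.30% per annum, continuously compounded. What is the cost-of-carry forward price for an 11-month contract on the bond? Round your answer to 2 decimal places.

PV(coupons) I = 1.60·e^(−0.0730·1/12) + 0.53·e^(−0.0730·5/12) + 2.17·e^(−0.0730·6/12) + 3.74·e^(−0.0730·10/12)
I = 1.5903 + 0.5141 + 2.0922 + 3.5193 = 7.7159
F = (S − I)·e^(rT) = (113.09 − 7.7159) · e^(0.0730·11/12)
= 105.3741 · e^0.066917 = 105.3741 × 1.069207 = R$112.67

R$112.67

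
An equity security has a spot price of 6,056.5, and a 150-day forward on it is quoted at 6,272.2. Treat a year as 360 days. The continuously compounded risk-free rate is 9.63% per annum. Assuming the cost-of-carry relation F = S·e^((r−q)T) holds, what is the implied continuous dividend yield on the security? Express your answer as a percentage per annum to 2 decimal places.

1.23%

From F = S·e^((r−q)T): (r − q) = ln(F/S)/T
ln(6272.2/6056.5) = ln(1.035615) = 0.034995
(r − q) = 0.034995 / (150/360) = 0.083988
q = r − ln(F/S)/T = 0.0963 − 0.083988 = 0.012312
q = 1.23%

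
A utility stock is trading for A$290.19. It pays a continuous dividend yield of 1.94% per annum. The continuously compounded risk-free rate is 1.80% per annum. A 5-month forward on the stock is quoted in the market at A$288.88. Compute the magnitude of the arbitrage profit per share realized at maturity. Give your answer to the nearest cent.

A$1.14 per share

Fair forward: F* = S·e^(carry·T), with carry = (r − q) = 0.0180 − 0.0194 = -0.0014
F* = 290.19 · e^(-0.0014 × 5/12) = 290.19 · e^-0.000583 = 290.19 × 0.999417 = A$290.0208
Market A$288.88 < fair A$290.0208: forward underpriced → reverse cash-and-carry (short spot, go long the forward).
At maturity, profit = |F_mkt − F*| = |288.88 − 290.0208| = A$1.14 per share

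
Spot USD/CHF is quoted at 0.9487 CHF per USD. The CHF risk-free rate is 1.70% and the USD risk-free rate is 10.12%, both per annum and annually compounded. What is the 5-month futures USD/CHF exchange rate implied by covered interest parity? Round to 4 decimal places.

0.9178

By covered interest parity, F = S · (1+r_CHF)^T / (1+r_USD)^T
= 0.9487 × 1.007049 / 1.040984 = 0.9487 × 0.967401
F = 0.9178 CHF per USD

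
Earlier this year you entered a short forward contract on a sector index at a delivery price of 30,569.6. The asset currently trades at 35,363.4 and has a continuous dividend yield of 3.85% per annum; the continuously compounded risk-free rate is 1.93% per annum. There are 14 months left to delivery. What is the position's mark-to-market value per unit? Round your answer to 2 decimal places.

Current fair forward for the remaining 14 months: F = S·e^((r − q)·T), (r − q) = 0.0193 − 0.0385 = -0.0192
F = 35363.4 · e^(-0.0192 × 14/12) = 35363.4 × 0.97784902 = 34580.0660
Value of long forward = (F − K)·e^(−rT) = (34580.0660 − 30569.6) · e^(−0.0193·14/12)
= 4010.4660 × 0.97773494 = 3921.17
Short position value = −(long value) = -3921.17

-3921.17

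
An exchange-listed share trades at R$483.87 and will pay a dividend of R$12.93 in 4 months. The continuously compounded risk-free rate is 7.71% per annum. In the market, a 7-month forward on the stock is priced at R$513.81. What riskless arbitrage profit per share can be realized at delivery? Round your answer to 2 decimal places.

PV(dividends) I = 12.93·e^(−0.0771·4/12) = 12.6019
Fair forward F* = (S − I)·e^(rT) = (483.87 − 12.6019)·e^0.044975 = 471.2681 × 1.046002 = 492.9474
Market R$513.81 > fair 492.9474: forward overpriced → cash-and-carry (borrow at r, buy the stock and collect the dividends, short the forward).
Profit at T = |F_mkt − F*| = |513.81 − 492.9474| = R$20.86 per share

R$20.86 per share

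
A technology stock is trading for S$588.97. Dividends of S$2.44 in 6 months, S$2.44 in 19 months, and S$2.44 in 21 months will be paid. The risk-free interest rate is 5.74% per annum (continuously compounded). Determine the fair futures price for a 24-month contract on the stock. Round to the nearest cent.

S$652.98

PV(dividends) I = 2.44·e^(−0.0574·6/12) + 2.44·e^(−0.0574·19/12) + 2.44·e^(−0.0574·21/12)
I = 2.3710 + 2.2280 + 2.2068 = 6.8058
F = (S − I)·e^(rT) = (588.97 − 6.8058) · e^(0.0574·24/12)
= 582.1642 · e^0.114800 = 582.1642 × 1.121649 = S$652.98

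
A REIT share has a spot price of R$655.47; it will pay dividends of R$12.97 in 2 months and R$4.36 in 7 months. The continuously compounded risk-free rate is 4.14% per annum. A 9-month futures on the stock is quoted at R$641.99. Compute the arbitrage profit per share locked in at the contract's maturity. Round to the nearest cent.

R$16.47 per share

PV(dividends) I = 12.97·e^(−0.0414·2/12) + 4.36·e^(−0.0414·7/12) = 17.1368
Fair futures F* = (S − I)·e^(rT) = (655.47 − 17.1368)·e^0.031050 = 638.3332 × 1.031537 = 658.4643
Market R$641.99 < fair 658.4643: forward underpriced → reverse cash-and-carry (short the stock, invest proceeds at r, pay the dividends, go long the forward).
Profit at T = |F_mkt − F*| = |641.99 − 658.4643| = R$16.47 per share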